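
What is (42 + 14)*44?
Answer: 2464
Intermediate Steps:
(42 + 14)*44 = 56*44 = 2464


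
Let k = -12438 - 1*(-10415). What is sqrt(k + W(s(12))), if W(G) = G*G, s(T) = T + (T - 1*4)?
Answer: I*sqrt(1623) ≈ 40.286*I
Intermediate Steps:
s(T) = -4 + 2*T (s(T) = T + (T - 4) = T + (-4 + T) = -4 + 2*T)
k = -2023 (k = -12438 + 10415 = -2023)
W(G) = G**2
sqrt(k + W(s(12))) = sqrt(-2023 + (-4 + 2*12)**2) = sqrt(-2023 + (-4 + 24)**2) = sqrt(-2023 + 20**2) = sqrt(-2023 + 400) = sqrt(-1623) = I*sqrt(1623)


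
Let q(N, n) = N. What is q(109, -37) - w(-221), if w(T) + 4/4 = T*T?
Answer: -48731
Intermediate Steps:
w(T) = -1 + T**2 (w(T) = -1 + T*T = -1 + T**2)
q(109, -37) - w(-221) = 109 - (-1 + (-221)**2) = 109 - (-1 + 48841) = 109 - 1*48840 = 109 - 48840 = -48731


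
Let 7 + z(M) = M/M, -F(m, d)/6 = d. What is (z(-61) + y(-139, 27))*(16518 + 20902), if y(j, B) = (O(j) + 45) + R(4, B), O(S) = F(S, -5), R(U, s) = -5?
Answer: 2394880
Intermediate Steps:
F(m, d) = -6*d
O(S) = 30 (O(S) = -6*(-5) = 30)
z(M) = -6 (z(M) = -7 + M/M = -7 + 1 = -6)
y(j, B) = 70 (y(j, B) = (30 + 45) - 5 = 75 - 5 = 70)
(z(-61) + y(-139, 27))*(16518 + 20902) = (-6 + 70)*(16518 + 20902) = 64*37420 = 2394880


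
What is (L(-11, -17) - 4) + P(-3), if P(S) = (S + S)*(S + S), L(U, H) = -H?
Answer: 49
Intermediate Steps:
P(S) = 4*S² (P(S) = (2*S)*(2*S) = 4*S²)
(L(-11, -17) - 4) + P(-3) = (-1*(-17) - 4) + 4*(-3)² = (17 - 4) + 4*9 = 13 + 36 = 49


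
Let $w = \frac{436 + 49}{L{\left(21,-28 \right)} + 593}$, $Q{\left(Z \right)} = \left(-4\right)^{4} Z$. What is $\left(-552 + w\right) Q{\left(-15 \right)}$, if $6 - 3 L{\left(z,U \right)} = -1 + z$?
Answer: $\frac{747129600}{353} \approx 2.1165 \cdot 10^{6}$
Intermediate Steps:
$L{\left(z,U \right)} = \frac{7}{3} - \frac{z}{3}$ ($L{\left(z,U \right)} = 2 - \frac{-1 + z}{3} = 2 - \left(- \frac{1}{3} + \frac{z}{3}\right) = \frac{7}{3} - \frac{z}{3}$)
$Q{\left(Z \right)} = 256 Z$
$w = \frac{291}{353}$ ($w = \frac{436 + 49}{\left(\frac{7}{3} - 7\right) + 593} = \frac{485}{\left(\frac{7}{3} - 7\right) + 593} = \frac{485}{- \frac{14}{3} + 593} = \frac{485}{\frac{1765}{3}} = 485 \cdot \frac{3}{1765} = \frac{291}{353} \approx 0.82436$)
$\left(-552 + w\right) Q{\left(-15 \right)} = \left(-552 + \frac{291}{353}\right) 256 \left(-15\right) = \left(- \frac{194565}{353}\right) \left(-3840\right) = \frac{747129600}{353}$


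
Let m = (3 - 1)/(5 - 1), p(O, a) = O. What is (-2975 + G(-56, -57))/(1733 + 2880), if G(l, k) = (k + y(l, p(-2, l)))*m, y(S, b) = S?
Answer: -6063/9226 ≈ -0.65716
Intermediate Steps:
m = ½ (m = 2/4 = 2*(¼) = ½ ≈ 0.50000)
G(l, k) = k/2 + l/2 (G(l, k) = (k + l)*(½) = k/2 + l/2)
(-2975 + G(-56, -57))/(1733 + 2880) = (-2975 + ((½)*(-57) + (½)*(-56)))/(1733 + 2880) = (-2975 + (-57/2 - 28))/4613 = (-2975 - 113/2)*(1/4613) = -6063/2*1/4613 = -6063/9226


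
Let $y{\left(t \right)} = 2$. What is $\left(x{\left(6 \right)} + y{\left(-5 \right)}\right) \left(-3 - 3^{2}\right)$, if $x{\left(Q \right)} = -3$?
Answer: $12$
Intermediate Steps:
$\left(x{\left(6 \right)} + y{\left(-5 \right)}\right) \left(-3 - 3^{2}\right) = \left(-3 + 2\right) \left(-3 - 3^{2}\right) = - (-3 - 9) = \left(-1\right) \left(-12\right) = 12$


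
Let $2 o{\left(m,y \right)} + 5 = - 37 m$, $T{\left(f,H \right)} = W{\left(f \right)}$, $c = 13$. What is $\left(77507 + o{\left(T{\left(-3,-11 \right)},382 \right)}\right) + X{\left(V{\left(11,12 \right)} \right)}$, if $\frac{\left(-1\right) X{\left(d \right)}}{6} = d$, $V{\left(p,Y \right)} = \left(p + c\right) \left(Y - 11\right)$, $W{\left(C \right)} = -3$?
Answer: $77416$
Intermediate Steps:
$T{\left(f,H \right)} = -3$
$o{\left(m,y \right)} = - \frac{5}{2} - \frac{37 m}{2}$ ($o{\left(m,y \right)} = - \frac{5}{2} + \frac{\left(-37\right) m}{2} = - \frac{5}{2} - \frac{37 m}{2}$)
$V{\left(p,Y \right)} = \left(-11 + Y\right) \left(13 + p\right)$ ($V{\left(p,Y \right)} = \left(p + 13\right) \left(Y - 11\right) = \left(13 + p\right) \left(-11 + Y\right) = \left(-11 + Y\right) \left(13 + p\right)$)
$X{\left(d \right)} = - 6 d$
$\left(77507 + o{\left(T{\left(-3,-11 \right)},382 \right)}\right) + X{\left(V{\left(11,12 \right)} \right)} = \left(77507 - -53\right) - 6 \left(-143 - 121 + 13 \cdot 12 + 12 \cdot 11\right) = \left(77507 + \left(- \frac{5}{2} + \frac{111}{2}\right)\right) - 6 \left(-143 - 121 + 156 + 132\right) = \left(77507 + 53\right) - 144 = 77560 - 144 = 77416$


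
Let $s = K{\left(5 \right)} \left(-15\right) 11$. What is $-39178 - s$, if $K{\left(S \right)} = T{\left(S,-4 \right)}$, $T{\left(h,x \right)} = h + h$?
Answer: $-37528$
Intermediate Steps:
$T{\left(h,x \right)} = 2 h$
$K{\left(S \right)} = 2 S$
$s = -1650$ ($s = 2 \cdot 5 \left(-15\right) 11 = 10 \left(-15\right) 11 = \left(-150\right) 11 = -1650$)
$-39178 - s = -39178 - -1650 = -39178 + 1650 = -37528$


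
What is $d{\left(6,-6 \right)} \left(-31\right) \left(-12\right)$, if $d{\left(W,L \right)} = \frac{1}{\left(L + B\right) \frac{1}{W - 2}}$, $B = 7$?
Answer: $1488$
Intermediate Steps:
$d{\left(W,L \right)} = \frac{-2 + W}{7 + L}$ ($d{\left(W,L \right)} = \frac{1}{\left(L + 7\right) \frac{1}{W - 2}} = \frac{1}{\left(7 + L\right) \frac{1}{-2 + W}} = \frac{1}{\frac{1}{-2 + W} \left(7 + L\right)} = \frac{-2 + W}{7 + L}$)
$d{\left(6,-6 \right)} \left(-31\right) \left(-12\right) = \frac{-2 + 6}{7 - 6} \left(-31\right) \left(-12\right) = 1^{-1} \cdot 4 \left(-31\right) \left(-12\right) = 1 \cdot 4 \left(-31\right) \left(-12\right) = 4 \left(-31\right) \left(-12\right) = \left(-124\right) \left(-12\right) = 1488$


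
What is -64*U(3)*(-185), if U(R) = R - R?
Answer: 0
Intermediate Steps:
U(R) = 0
-64*U(3)*(-185) = -64*0*(-185) = 0*(-185) = 0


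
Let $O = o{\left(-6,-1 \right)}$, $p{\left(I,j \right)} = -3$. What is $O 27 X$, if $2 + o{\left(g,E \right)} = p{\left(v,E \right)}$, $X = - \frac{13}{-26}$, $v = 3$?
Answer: $- \frac{135}{2} \approx -67.5$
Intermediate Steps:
$X = \frac{1}{2}$ ($X = \left(-13\right) \left(- \frac{1}{26}\right) = \frac{1}{2} \approx 0.5$)
$o{\left(g,E \right)} = -5$ ($o{\left(g,E \right)} = -2 - 3 = -5$)
$O = -5$
$O 27 X = \left(-5\right) 27 \cdot \frac{1}{2} = \left(-135\right) \frac{1}{2} = - \frac{135}{2}$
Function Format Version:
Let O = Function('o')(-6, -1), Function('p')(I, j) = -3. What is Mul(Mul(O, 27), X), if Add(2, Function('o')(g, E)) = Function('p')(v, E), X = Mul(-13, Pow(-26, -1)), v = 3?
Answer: Rational(-135, 2) ≈ -67.500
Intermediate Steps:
X = Rational(1, 2) (X = Mul(-13, Rational(-1, 26)) = Rational(1, 2) ≈ 0.50000)
Function('o')(g, E) = -5 (Function('o')(g, E) = Add(-2, -3) = -5)
O = -5
Mul(Mul(O, 27), X) = Mul(Mul(-5, 27), Rational(1, 2)) = Mul(-135, Rational(1, 2)) = Rational(-135, 2)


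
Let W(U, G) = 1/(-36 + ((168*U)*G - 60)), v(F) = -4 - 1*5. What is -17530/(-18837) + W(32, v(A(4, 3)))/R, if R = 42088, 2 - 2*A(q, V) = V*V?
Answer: 11922890656121/12811836360960 ≈ 0.93062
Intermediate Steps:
A(q, V) = 1 - V²/2 (A(q, V) = 1 - V*V/2 = 1 - V²/2)
v(F) = -9 (v(F) = -4 - 5 = -9)
W(U, G) = 1/(-96 + 168*G*U) (W(U, G) = 1/(-36 + (168*G*U - 60)) = 1/(-36 + (-60 + 168*G*U)) = 1/(-96 + 168*G*U))
-17530/(-18837) + W(32, v(A(4, 3)))/R = -17530/(-18837) + (1/(24*(-4 + 7*(-9)*32)))/42088 = -17530*(-1/18837) + (1/(24*(-4 - 2016)))*(1/42088) = 17530/18837 + ((1/24)/(-2020))*(1/42088) = 17530/18837 + ((1/24)*(-1/2020))*(1/42088) = 17530/18837 - 1/48480*1/42088 = 17530/18837 - 1/2040426240 = 11922890656121/12811836360960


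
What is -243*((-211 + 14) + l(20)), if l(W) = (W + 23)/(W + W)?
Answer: 1904391/40 ≈ 47610.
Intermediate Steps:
l(W) = (23 + W)/(2*W) (l(W) = (23 + W)/((2*W)) = (23 + W)*(1/(2*W)) = (23 + W)/(2*W))
-243*((-211 + 14) + l(20)) = -243*((-211 + 14) + (½)*(23 + 20)/20) = -243*(-197 + (½)*(1/20)*43) = -243*(-197 + 43/40) = -243*(-7837/40) = 1904391/40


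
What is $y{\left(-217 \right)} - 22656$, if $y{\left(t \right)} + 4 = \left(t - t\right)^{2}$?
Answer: $-22660$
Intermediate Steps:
$y{\left(t \right)} = -4$ ($y{\left(t \right)} = -4 + \left(t - t\right)^{2} = -4 + 0^{2} = -4 + 0 = -4$)
$y{\left(-217 \right)} - 22656 = -4 - 22656 = -22660$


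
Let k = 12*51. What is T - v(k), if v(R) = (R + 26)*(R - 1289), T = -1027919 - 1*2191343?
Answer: -2787336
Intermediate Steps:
k = 612
T = -3219262 (T = -1027919 - 2191343 = -3219262)
v(R) = (-1289 + R)*(26 + R) (v(R) = (26 + R)*(-1289 + R) = (-1289 + R)*(26 + R))
T - v(k) = -3219262 - (-33514 + 612**2 - 1263*612) = -3219262 - (-33514 + 374544 - 772956) = -3219262 - 1*(-431926) = -3219262 + 431926 = -2787336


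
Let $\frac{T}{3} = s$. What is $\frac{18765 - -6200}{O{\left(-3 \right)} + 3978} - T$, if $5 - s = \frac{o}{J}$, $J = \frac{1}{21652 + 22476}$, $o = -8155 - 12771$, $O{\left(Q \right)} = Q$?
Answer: $- \frac{2202362736212}{795} \approx -2.7703 \cdot 10^{9}$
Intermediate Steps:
$o = -20926$
$J = \frac{1}{44128} \approx 2.2661 \cdot 10^{-5}$
$s = 923422533$ ($s = 5 - - 20926 \frac{1}{\frac{1}{44128}} = 5 - \left(-20926\right) 44128 = 5 - -923422528 = 5 + 923422528 = 923422533$)
$T = 2770267599$ ($T = 3 \cdot 923422533 = 2770267599$)
$\frac{18765 - -6200}{O{\left(-3 \right)} + 3978} - T = \frac{18765 - -6200}{-3 + 3978} - 2770267599 = \frac{18765 + \left(-5156 + 11356\right)}{3975} - 2770267599 = \left(18765 + 6200\right) \frac{1}{3975} - 2770267599 = 24965 \cdot \frac{1}{3975} - 2770267599 = \frac{4993}{795} - 2770267599 = - \frac{2202362736212}{795}$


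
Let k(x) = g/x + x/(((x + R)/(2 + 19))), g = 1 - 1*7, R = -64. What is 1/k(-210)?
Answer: 4795/77312 ≈ 0.062021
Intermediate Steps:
g = -6 (g = 1 - 7 = -6)
k(x) = -6/x + x/(-64/21 + x/21) (k(x) = -6/x + x/(((x - 64)/(2 + 19))) = -6/x + x/(((-64 + x)/21)) = -6/x + x/(((-64 + x)*(1/21))) = -6/x + x/(-64/21 + x/21))
1/k(-210) = 1/(3*(128 - 2*(-210) + 7*(-210)**2)/(-210*(-64 - 210))) = 1/(3*(-1/210)*(128 + 420 + 7*44100)/(-274)) = 1/(3*(-1/210)*(-1/274)*(128 + 420 + 308700)) = 1/(3*(-1/210)*(-1/274)*309248) = 1/(77312/4795) = 4795/77312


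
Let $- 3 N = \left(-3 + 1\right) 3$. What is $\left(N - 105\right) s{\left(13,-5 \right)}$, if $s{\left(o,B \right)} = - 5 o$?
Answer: $6695$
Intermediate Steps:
$N = 2$ ($N = - \frac{\left(-3 + 1\right) 3}{3} = - \frac{\left(-2\right) 3}{3} = \left(- \frac{1}{3}\right) \left(-6\right) = 2$)
$\left(N - 105\right) s{\left(13,-5 \right)} = \left(2 - 105\right) \left(\left(-5\right) 13\right) = \left(-103\right) \left(-65\right) = 6695$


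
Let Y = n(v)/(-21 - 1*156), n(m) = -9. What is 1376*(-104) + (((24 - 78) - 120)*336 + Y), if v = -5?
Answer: -11892509/59 ≈ -2.0157e+5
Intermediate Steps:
Y = 3/59 (Y = -9/(-21 - 1*156) = -9/(-21 - 156) = -9/(-177) = -9*(-1/177) = 3/59 ≈ 0.050847)
1376*(-104) + (((24 - 78) - 120)*336 + Y) = 1376*(-104) + (((24 - 78) - 120)*336 + 3/59) = -143104 + ((-54 - 120)*336 + 3/59) = -143104 + (-174*336 + 3/59) = -143104 + (-58464 + 3/59) = -143104 - 3449373/59 = -11892509/59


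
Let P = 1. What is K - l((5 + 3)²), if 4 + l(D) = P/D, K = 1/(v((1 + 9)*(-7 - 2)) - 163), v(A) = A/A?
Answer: 20623/5184 ≈ 3.9782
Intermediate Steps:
v(A) = 1
K = -1/162 (K = 1/(1 - 163) = 1/(-162) = -1/162 ≈ -0.0061728)
l(D) = -4 + 1/D
K - l((5 + 3)²) = -1/162 - (-4 + 1/((5 + 3)²)) = -1/162 - (-4 + 1/(8²)) = -1/162 - (-4 + 1/64) = -1/162 - 1*(-255/64) = -1/162 + 255/64 = 20623/5184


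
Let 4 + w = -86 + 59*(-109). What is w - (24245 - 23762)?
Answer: -7004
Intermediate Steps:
w = -6521 (w = -4 + (-86 + 59*(-109)) = -4 + (-86 - 6431) = -4 - 6517 = -6521)
w - (24245 - 23762) = -6521 - (24245 - 23762) = -6521 - 1*483 = -6521 - 483 = -7004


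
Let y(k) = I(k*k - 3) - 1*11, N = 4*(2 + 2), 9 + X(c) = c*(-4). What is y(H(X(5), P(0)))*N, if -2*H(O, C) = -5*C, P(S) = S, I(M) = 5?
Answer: -96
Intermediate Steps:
X(c) = -9 - 4*c (X(c) = -9 + c*(-4) = -9 - 4*c)
H(O, C) = 5*C/2 (H(O, C) = -(-5)*C/2 = 5*C/2)
N = 16 (N = 4*4 = 16)
y(k) = -6 (y(k) = 5 - 1*11 = 5 - 11 = -6)
y(H(X(5), P(0)))*N = -6*16 = -96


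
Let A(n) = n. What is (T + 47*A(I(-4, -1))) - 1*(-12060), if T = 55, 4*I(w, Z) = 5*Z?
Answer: 48225/4 ≈ 12056.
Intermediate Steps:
I(w, Z) = 5*Z/4 (I(w, Z) = (5*Z)/4 = 5*Z/4)
(T + 47*A(I(-4, -1))) - 1*(-12060) = (55 + 47*((5/4)*(-1))) - 1*(-12060) = (55 + 47*(-5/4)) + 12060 = (55 - 235/4) + 12060 = -15/4 + 12060 = 48225/4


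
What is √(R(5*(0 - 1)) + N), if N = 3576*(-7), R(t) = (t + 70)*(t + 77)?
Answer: 8*I*√318 ≈ 142.66*I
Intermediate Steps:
R(t) = (70 + t)*(77 + t)
N = -25032
√(R(5*(0 - 1)) + N) = √((5390 + (5*(0 - 1))² + 147*(5*(0 - 1))) - 25032) = √((5390 + (5*(-1))² + 147*(5*(-1))) - 25032) = √((5390 + (-5)² + 147*(-5)) - 25032) = √((5390 + 25 - 735) - 25032) = √(4680 - 25032) = √(-20352) = 8*I*√318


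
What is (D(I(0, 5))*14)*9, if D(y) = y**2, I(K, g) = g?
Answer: 3150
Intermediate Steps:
(D(I(0, 5))*14)*9 = (5**2*14)*9 = (25*14)*9 = 350*9 = 3150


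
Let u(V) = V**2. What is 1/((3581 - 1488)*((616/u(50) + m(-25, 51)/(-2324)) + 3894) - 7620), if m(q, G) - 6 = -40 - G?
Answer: 207500/1689696210279 ≈ 1.2280e-7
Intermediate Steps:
m(q, G) = -34 - G (m(q, G) = 6 + (-40 - G) = -34 - G)
1/((3581 - 1488)*((616/u(50) + m(-25, 51)/(-2324)) + 3894) - 7620) = 1/((3581 - 1488)*((616/(50**2) + (-34 - 1*51)/(-2324)) + 3894) - 7620) = 1/(2093*((616/2500 + (-34 - 51)*(-1/2324)) + 3894) - 7620) = 1/(2093*((616*(1/2500) - 85*(-1/2324)) + 3894) - 7620) = 1/(2093*((154/625 + 85/2324) + 3894) - 7620) = 1/(2093*(411021/1452500 + 3894) - 7620) = 1/(2093*(5656446021/1452500) - 7620) = 1/(1691277360279/207500 - 7620) = 1/(1689696210279/207500) = 207500/1689696210279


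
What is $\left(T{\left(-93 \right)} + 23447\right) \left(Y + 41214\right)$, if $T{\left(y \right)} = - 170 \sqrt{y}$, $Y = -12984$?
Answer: $661908810 - 4799100 i \sqrt{93} \approx 6.6191 \cdot 10^{8} - 4.6281 \cdot 10^{7} i$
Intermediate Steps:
$\left(T{\left(-93 \right)} + 23447\right) \left(Y + 41214\right) = \left(- 170 \sqrt{-93} + 23447\right) \left(-12984 + 41214\right) = \left(- 170 i \sqrt{93} + 23447\right) 28230 = \left(23447 - 170 i \sqrt{93}\right) 28230 = 661908810 - 4799100 i \sqrt{93}$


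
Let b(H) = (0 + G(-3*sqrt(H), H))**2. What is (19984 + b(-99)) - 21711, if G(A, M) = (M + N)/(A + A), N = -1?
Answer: -1541257/891 ≈ -1729.8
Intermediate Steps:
G(A, M) = (-1 + M)/(2*A) (G(A, M) = (M - 1)/(A + A) = (-1 + M)/((2*A)) = (-1 + M)*(1/(2*A)) = (-1 + M)/(2*A))
b(H) = (-1 + H)**2/(36*H) (b(H) = (0 + (-1 + H)/(2*((-3*sqrt(H)))))**2 = (0 + (-1/(3*sqrt(H)))*(-1 + H)/2)**2 = (0 - (-1 + H)/(6*sqrt(H)))**2 = (-(-1 + H)/(6*sqrt(H)))**2 = (-1 + H)**2/(36*H))
(19984 + b(-99)) - 21711 = (19984 + (1/36)*(1 - 1*(-99))**2/(-99)) - 21711 = (19984 + (1/36)*(-1/99)*(1 + 99)**2) - 21711 = (19984 + (1/36)*(-1/99)*100**2) - 21711 = (19984 + (1/36)*(-1/99)*10000) - 21711 = (19984 - 2500/891) - 21711 = 17803244/891 - 21711 = -1541257/891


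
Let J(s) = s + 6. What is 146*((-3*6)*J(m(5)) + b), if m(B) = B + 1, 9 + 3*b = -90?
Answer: -36354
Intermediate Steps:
b = -33 (b = -3 + (⅓)*(-90) = -3 - 30 = -33)
m(B) = 1 + B
J(s) = 6 + s
146*((-3*6)*J(m(5)) + b) = 146*((-3*6)*(6 + (1 + 5)) - 33) = 146*(-18*(6 + 6) - 33) = 146*(-18*12 - 33) = 146*(-216 - 33) = 146*(-249) = -36354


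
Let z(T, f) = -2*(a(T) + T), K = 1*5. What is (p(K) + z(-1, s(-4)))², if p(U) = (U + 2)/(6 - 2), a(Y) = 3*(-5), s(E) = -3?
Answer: 18225/16 ≈ 1139.1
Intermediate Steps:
K = 5
a(Y) = -15
p(U) = ½ + U/4 (p(U) = (2 + U)/4 = (2 + U)*(¼) = ½ + U/4)
z(T, f) = 30 - 2*T (z(T, f) = -2*(-15 + T) = 30 - 2*T)
(p(K) + z(-1, s(-4)))² = ((½ + (¼)*5) + (30 - 2*(-1)))² = ((½ + 5/4) + (30 + 2))² = (7/4 + 32)² = (135/4)² = 18225/16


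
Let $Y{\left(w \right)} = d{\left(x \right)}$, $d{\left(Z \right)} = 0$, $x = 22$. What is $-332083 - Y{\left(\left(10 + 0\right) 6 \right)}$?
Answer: $-332083$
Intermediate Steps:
$Y{\left(w \right)} = 0$
$-332083 - Y{\left(\left(10 + 0\right) 6 \right)} = -332083 - 0 = -332083 + 0 = -332083$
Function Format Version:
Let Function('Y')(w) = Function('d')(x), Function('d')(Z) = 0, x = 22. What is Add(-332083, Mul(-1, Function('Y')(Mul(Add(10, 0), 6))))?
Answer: -332083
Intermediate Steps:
Function('Y')(w) = 0
Add(-332083, Mul(-1, Function('Y')(Mul(Add(10, 0), 6)))) = Add(-332083, Mul(-1, 0)) = Add(-332083, 0) = -332083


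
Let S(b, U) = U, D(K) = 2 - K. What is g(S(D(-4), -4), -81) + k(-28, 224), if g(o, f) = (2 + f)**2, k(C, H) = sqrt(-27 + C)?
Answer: 6241 + I*sqrt(55) ≈ 6241.0 + 7.4162*I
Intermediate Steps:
g(S(D(-4), -4), -81) + k(-28, 224) = (2 - 81)**2 + sqrt(-27 - 28) = (-79)**2 + sqrt(-55) = 6241 + I*sqrt(55)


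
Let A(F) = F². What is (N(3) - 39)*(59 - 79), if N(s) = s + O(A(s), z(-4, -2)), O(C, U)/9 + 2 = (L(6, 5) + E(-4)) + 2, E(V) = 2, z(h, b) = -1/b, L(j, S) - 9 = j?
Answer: -2340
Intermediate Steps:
L(j, S) = 9 + j
O(C, U) = 153 (O(C, U) = -18 + 9*(((9 + 6) + 2) + 2) = -18 + 9*((15 + 2) + 2) = -18 + 9*(17 + 2) = -18 + 9*19 = -18 + 171 = 153)
N(s) = 153 + s (N(s) = s + 153 = 153 + s)
(N(3) - 39)*(59 - 79) = ((153 + 3) - 39)*(59 - 79) = (156 - 39)*(-20) = 117*(-20) = -2340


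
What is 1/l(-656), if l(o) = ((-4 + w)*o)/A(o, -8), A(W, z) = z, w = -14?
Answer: -1/1476 ≈ -0.00067751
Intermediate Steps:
l(o) = 9*o/4 (l(o) = ((-4 - 14)*o)/(-8) = -18*o*(-1/8) = 9*o/4)
1/l(-656) = 1/((9/4)*(-656)) = 1/(-1476) = -1/1476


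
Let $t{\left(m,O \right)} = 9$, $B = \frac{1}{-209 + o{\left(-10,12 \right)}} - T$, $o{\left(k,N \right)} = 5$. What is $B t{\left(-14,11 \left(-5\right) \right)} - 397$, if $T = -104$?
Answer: $\frac{36649}{68} \approx 538.96$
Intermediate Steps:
$B = \frac{21215}{204}$ ($B = \frac{1}{-209 + 5} - -104 = \frac{1}{-204} + 104 = - \frac{1}{204} + 104 = \frac{21215}{204} \approx 104.0$)
$B t{\left(-14,11 \left(-5\right) \right)} - 397 = \frac{21215}{204} \cdot 9 - 397 = \frac{63645}{68} - 397 = \frac{36649}{68}$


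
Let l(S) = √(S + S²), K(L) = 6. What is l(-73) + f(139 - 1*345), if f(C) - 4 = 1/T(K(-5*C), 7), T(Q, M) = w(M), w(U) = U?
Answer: 29/7 + 6*√146 ≈ 76.641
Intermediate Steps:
T(Q, M) = M
f(C) = 29/7 (f(C) = 4 + 1/7 = 4 + ⅐ = 29/7)
l(-73) + f(139 - 1*345) = √(-73*(1 - 73)) + 29/7 = √(-73*(-72)) + 29/7 = √5256 + 29/7 = 6*√146 + 29/7 = 29/7 + 6*√146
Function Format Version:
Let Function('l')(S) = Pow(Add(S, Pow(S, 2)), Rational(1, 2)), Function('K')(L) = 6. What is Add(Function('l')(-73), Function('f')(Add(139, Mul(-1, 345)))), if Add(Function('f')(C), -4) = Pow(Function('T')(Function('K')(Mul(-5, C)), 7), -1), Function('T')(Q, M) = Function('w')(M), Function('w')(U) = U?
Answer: Add(Rational(29, 7), Mul(6, Pow(146, Rational(1, 2)))) ≈ 76.641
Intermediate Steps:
Function('T')(Q, M) = M
Function('f')(C) = Rational(29, 7) (Function('f')(C) = Add(4, Pow(7, -1)) = Add(4, Rational(1, 7)) = Rational(29, 7))
Add(Function('l')(-73), Function('f')(Add(139, Mul(-1, 345)))) = Add(Pow(Mul(-73, Add(1, -73)), Rational(1, 2)), Rational(29, 7)) = Add(Pow(Mul(-73, -72), Rational(1, 2)), Rational(29, 7)) = Add(Pow(5256, Rational(1, 2)), Rational(29, 7)) = Add(Mul(6, Pow(146, Rational(1, 2))), Rational(29, 7)) = Add(Rational(29, 7), Mul(6, Pow(146, Rational(1, 2))))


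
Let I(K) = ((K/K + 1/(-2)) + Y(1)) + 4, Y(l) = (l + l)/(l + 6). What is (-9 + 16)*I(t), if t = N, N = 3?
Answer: 67/2 ≈ 33.500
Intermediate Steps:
Y(l) = 2*l/(6 + l) (Y(l) = (2*l)/(6 + l) = 2*l/(6 + l))
t = 3
I(K) = 67/14 (I(K) = ((K/K + 1/(-2)) + 2*1/(6 + 1)) + 4 = ((1 + 1*(-1/2)) + 2*1/7) + 4 = ((1 - 1/2) + 2*1*(1/7)) + 4 = (1/2 + 2/7) + 4 = 11/14 + 4 = 67/14)
(-9 + 16)*I(t) = (-9 + 16)*(67/14) = 7*(67/14) = 67/2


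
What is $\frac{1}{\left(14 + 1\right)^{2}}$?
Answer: $\frac{1}{225} \approx 0.0044444$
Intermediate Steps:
$\frac{1}{\left(14 + 1\right)^{2}} = \frac{1}{15^{2}} = \frac{1}{225}$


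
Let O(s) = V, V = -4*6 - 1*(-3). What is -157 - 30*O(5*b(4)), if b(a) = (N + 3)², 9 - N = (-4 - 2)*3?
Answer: 473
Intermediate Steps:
N = 27 (N = 9 - (-4 - 2)*3 = 9 - (-6)*3 = 9 - 1*(-18) = 9 + 18 = 27)
b(a) = 900 (b(a) = (27 + 3)² = 30² = 900)
V = -21 (V = -24 + 3 = -21)
O(s) = -21
-157 - 30*O(5*b(4)) = -157 - 30*(-21) = -157 + 630 = 473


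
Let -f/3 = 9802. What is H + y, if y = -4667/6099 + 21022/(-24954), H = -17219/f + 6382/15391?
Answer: -2324434519246025/3826741181603262 ≈ -0.60742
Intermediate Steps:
f = -29406 (f = -3*9802 = -29406)
H = 452686721/452587746 (H = -17219/(-29406) + 6382/15391 = -17219*(-1/29406) + 6382*(1/15391) = 17219/29406 + 6382/15391 = 452686721/452587746 ≈ 1.0002)
y = -13592972/8455247 (y = -4667*1/6099 + 21022*(-1/24954) = -4667/6099 - 10511/12477 = -13592972/8455247 ≈ -1.6076)
H + y = 452686721/452587746 - 13592972/8455247 = -2324434519246025/3826741181603262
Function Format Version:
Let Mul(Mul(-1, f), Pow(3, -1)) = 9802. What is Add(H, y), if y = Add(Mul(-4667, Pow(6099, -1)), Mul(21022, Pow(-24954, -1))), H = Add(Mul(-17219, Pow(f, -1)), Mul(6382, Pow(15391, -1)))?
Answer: Rational(-2324434519246025, 3826741181603262) ≈ -0.60742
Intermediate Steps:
f = -29406 (f = Mul(-3, 9802) = -29406)
H = Rational(452686721, 452587746) (H = Add(Mul(-17219, Pow(-29406, -1)), Mul(6382, Pow(15391, -1))) = Add(Mul(-17219, Rational(-1, 29406)), Mul(6382, Rational(1, 15391))) = Add(Rational(17219, 29406), Rational(6382, 15391)) = Rational(452686721, 452587746) ≈ 1.0002)
y = Rational(-13592972, 8455247) (y = Add(Mul(-4667, Rational(1, 6099)), Mul(21022, Rational(-1, 24954))) = Add(Rational(-4667, 6099), Rational(-10511, 12477)) = Rational(-13592972, 8455247) ≈ -1.6076)
Add(H, y) = Add(Rational(452686721, 452587746), Rational(-13592972, 8455247)) = Rational(-2324434519246025, 3826741181603262)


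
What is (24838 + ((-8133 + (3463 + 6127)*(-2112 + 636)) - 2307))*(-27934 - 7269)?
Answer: 497785979726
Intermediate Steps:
(24838 + ((-8133 + (3463 + 6127)*(-2112 + 636)) - 2307))*(-27934 - 7269) = (24838 + ((-8133 + 9590*(-1476)) - 2307))*(-35203) = (24838 + ((-8133 - 14154840) - 2307))*(-35203) = (24838 + (-14162973 - 2307))*(-35203) = (24838 - 14165280)*(-35203) = -14140442*(-35203) = 497785979726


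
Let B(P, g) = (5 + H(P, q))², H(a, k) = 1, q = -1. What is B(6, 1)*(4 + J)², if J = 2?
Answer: 1296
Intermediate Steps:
B(P, g) = 36 (B(P, g) = (5 + 1)² = 6² = 36)
B(6, 1)*(4 + J)² = 36*(4 + 2)² = 36*6² = 36*36 = 1296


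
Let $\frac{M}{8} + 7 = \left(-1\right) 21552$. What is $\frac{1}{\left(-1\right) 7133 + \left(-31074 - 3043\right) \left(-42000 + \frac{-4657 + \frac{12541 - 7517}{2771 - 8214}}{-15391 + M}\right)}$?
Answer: $\frac{340846103}{488400433255269376} \approx 6.9788 \cdot 10^{-10}$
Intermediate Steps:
$M = -172472$ ($M = -56 + 8 \left(\left(-1\right) 21552\right) = -56 + 8 \left(-21552\right) = -56 - 172416 = -172472$)
$\frac{1}{\left(-1\right) 7133 + \left(-31074 - 3043\right) \left(-42000 + \frac{-4657 + \frac{12541 - 7517}{2771 - 8214}}{-15391 + M}\right)} = \frac{1}{\left(-1\right) 7133 + \left(-31074 - 3043\right) \left(-42000 + \frac{-4657 + \frac{12541 - 7517}{2771 - 8214}}{-15391 - 172472}\right)} = \frac{1}{-7133 - 34117 \left(-42000 + \frac{-4657 + \frac{5024}{-5443}}{-187863}\right)} = \frac{1}{-7133 - 34117 \left(-42000 + \left(-4657 + 5024 \left(- \frac{1}{5443}\right)\right) \left(- \frac{1}{187863}\right)\right)} = \frac{1}{-7133 - 34117 \left(-42000 + \left(-4657 - \frac{5024}{5443}\right) \left(- \frac{1}{187863}\right)\right)} = \frac{1}{-7133 - 34117 \left(-42000 - - \frac{8451025}{340846103}\right)} = \frac{1}{-7133 - 34117 \left(-42000 + \frac{8451025}{340846103}\right)} = \frac{1}{-7133 - - \frac{488402864510522075}{340846103}} = \frac{1}{-7133 + \frac{488402864510522075}{340846103}} = \frac{1}{\frac{488400433255269376}{340846103}} = \frac{340846103}{488400433255269376}$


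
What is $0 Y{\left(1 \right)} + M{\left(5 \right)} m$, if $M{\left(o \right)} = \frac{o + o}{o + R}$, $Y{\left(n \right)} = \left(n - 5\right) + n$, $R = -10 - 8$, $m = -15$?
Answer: $\frac{150}{13} \approx 11.538$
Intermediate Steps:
$R = -18$ ($R = -10 - 8 = -18$)
$Y{\left(n \right)} = -5 + 2 n$ ($Y{\left(n \right)} = \left(-5 + n\right) + n = -5 + 2 n$)
$M{\left(o \right)} = \frac{2 o}{-18 + o}$ ($M{\left(o \right)} = \frac{o + o}{o - 18} = \frac{2 o}{-18 + o}$)
$0 Y{\left(1 \right)} + M{\left(5 \right)} m = 0 \left(-5 + 2 \cdot 1\right) + 2 \cdot 5 \frac{1}{-18 + 5} \left(-15\right) = 0 \left(-5 + 2\right) + 2 \cdot 5 \frac{1}{-13} \left(-15\right) = 0 \left(-3\right) + 2 \cdot 5 \left(- \frac{1}{13}\right) \left(-15\right) = 0 - - \frac{150}{13} = 0 + \frac{150}{13} = \frac{150}{13}$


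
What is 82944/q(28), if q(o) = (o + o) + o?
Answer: 6912/7 ≈ 987.43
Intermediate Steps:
q(o) = 3*o (q(o) = 2*o + o = 3*o)
82944/q(28) = 82944/((3*28)) = 82944/84 = 82944*(1/84) = 6912/7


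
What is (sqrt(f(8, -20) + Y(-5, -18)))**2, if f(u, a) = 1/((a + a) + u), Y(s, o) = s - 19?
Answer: -769/32 ≈ -24.031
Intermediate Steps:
Y(s, o) = -19 + s
f(u, a) = 1/(u + 2*a) (f(u, a) = 1/(2*a + u) = 1/(u + 2*a))
(sqrt(f(8, -20) + Y(-5, -18)))**2 = (sqrt(1/(8 + 2*(-20)) + (-19 - 5)))**2 = (sqrt(1/(8 - 40) - 24))**2 = (sqrt(1/(-32) - 24))**2 = (sqrt(-1/32 - 24))**2 = (sqrt(-769/32))**2 = (I*sqrt(1538)/8)**2 = -769/32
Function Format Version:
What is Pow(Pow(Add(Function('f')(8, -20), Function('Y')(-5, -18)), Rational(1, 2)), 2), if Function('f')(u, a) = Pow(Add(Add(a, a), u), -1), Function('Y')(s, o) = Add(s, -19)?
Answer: Rational(-769, 32) ≈ -24.031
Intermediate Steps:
Function('Y')(s, o) = Add(-19, s)
Function('f')(u, a) = Pow(Add(u, Mul(2, a)), -1) (Function('f')(u, a) = Pow(Add(Mul(2, a), u), -1) = Pow(Add(u, Mul(2, a)), -1))
Pow(Pow(Add(Function('f')(8, -20), Function('Y')(-5, -18)), Rational(1, 2)), 2) = Pow(Pow(Add(Pow(Add(8, Mul(2, -20)), -1), Add(-19, -5)), Rational(1, 2)), 2) = Pow(Pow(Add(Pow(Add(8, -40), -1), -24), Rational(1, 2)), 2) = Pow(Pow(Add(Pow(-32, -1), -24), Rational(1, 2)), 2) = Pow(Pow(Add(Rational(-1, 32), -24), Rational(1, 2)), 2) = Pow(Pow(Rational(-769, 32), Rational(1, 2)), 2) = Pow(Mul(Rational(1, 8), I, Pow(1538, Rational(1, 2))), 2) = Rational(-769, 32)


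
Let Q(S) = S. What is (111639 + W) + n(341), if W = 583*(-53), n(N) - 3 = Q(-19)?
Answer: 80724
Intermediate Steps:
n(N) = -16 (n(N) = 3 - 19 = -16)
W = -30899
(111639 + W) + n(341) = (111639 - 30899) - 16 = 80740 - 16 = 80724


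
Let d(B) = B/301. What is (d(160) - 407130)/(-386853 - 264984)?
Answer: 122545970/196202937 ≈ 0.62459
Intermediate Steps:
d(B) = B/301 (d(B) = B*(1/301) = B/301)
(d(160) - 407130)/(-386853 - 264984) = ((1/301)*160 - 407130)/(-386853 - 264984) = (160/301 - 407130)/(-651837) = -122545970/301*(-1/651837) = 122545970/196202937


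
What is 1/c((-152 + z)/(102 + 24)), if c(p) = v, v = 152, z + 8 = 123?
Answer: 1/152 ≈ 0.0065789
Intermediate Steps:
z = 115 (z = -8 + 123 = 115)
c(p) = 152
1/c((-152 + z)/(102 + 24)) = 1/152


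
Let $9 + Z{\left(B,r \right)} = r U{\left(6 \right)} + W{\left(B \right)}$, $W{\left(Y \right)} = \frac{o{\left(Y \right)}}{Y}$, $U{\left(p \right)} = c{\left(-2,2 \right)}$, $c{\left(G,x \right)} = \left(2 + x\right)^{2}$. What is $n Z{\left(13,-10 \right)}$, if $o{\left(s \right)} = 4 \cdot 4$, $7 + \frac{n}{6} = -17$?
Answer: $\frac{314064}{13} \approx 24159.0$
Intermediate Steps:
$n = -144$ ($n = -42 + 6 \left(-17\right) = -42 - 102 = -144$)
$U{\left(p \right)} = 16$ ($U{\left(p \right)} = \left(2 + 2\right)^{2} = 4^{2} = 16$)
$o{\left(s \right)} = 16$
$W{\left(Y \right)} = \frac{16}{Y}$
$Z{\left(B,r \right)} = -9 + 16 r + \frac{16}{B}$ ($Z{\left(B,r \right)} = -9 + \left(r 16 + \frac{16}{B}\right) = -9 + \left(16 r + \frac{16}{B}\right) = -9 + 16 r + \frac{16}{B}$)
$n Z{\left(13,-10 \right)} = - 144 \left(-9 + 16 \left(-10\right) + \frac{16}{13}\right) = - 144 \left(-9 - 160 + 16 \cdot \frac{1}{13}\right) = - 144 \left(-9 - 160 + \frac{16}{13}\right) = \left(-144\right) \left(- \frac{2181}{13}\right) = \frac{314064}{13}$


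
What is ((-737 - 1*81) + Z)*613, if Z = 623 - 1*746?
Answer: -576833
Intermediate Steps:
Z = -123 (Z = 623 - 746 = -123)
((-737 - 1*81) + Z)*613 = ((-737 - 1*81) - 123)*613 = ((-737 - 81) - 123)*613 = (-818 - 123)*613 = -941*613 = -576833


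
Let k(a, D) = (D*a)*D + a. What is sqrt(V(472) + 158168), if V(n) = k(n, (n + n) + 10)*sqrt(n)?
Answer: 2*sqrt(39542 + 214787612*sqrt(118)) ≈ 96607.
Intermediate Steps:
k(a, D) = a + a*D**2 (k(a, D) = a*D**2 + a = a + a*D**2)
V(n) = n**(3/2)*(1 + (10 + 2*n)**2) (V(n) = (n*(1 + ((n + n) + 10)**2))*sqrt(n) = (n*(1 + (2*n + 10)**2))*sqrt(n) = (n*(1 + (10 + 2*n)**2))*sqrt(n) = n**(3/2)*(1 + (10 + 2*n)**2))
sqrt(V(472) + 158168) = sqrt(472**(3/2)*(1 + 4*(5 + 472)**2) + 158168) = sqrt((944*sqrt(118))*(1 + 4*477**2) + 158168) = sqrt((944*sqrt(118))*(1 + 4*227529) + 158168) = sqrt((944*sqrt(118))*(1 + 910116) + 158168) = sqrt((944*sqrt(118))*910117 + 158168) = sqrt(859150448*sqrt(118) + 158168) = sqrt(158168 + 859150448*sqrt(118))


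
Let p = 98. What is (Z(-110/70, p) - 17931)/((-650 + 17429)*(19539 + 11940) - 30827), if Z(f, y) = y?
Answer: -17833/528155314 ≈ -3.3765e-5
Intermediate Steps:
(Z(-110/70, p) - 17931)/((-650 + 17429)*(19539 + 11940) - 30827) = (98 - 17931)/((-650 + 17429)*(19539 + 11940) - 30827) = -17833/(16779*31479 - 30827) = -17833/(528186141 - 30827) = -17833/528155314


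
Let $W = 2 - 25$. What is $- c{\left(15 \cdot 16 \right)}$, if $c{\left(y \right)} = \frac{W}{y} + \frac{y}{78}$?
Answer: $- \frac{9301}{3120} \approx -2.9811$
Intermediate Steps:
$W = -23$
$c{\left(y \right)} = - \frac{23}{y} + \frac{y}{78}$
$- c{\left(15 \cdot 16 \right)} = - (- \frac{23}{15 \cdot 16} + \frac{15 \cdot 16}{78}) = - (- \frac{23}{240} + \frac{1}{78} \cdot 240) = - (\left(-23\right) \frac{1}{240} + \frac{40}{13}) = - (- \frac{23}{240} + \frac{40}{13}) = \left(-1\right) \frac{9301}{3120} = - \frac{9301}{3120}$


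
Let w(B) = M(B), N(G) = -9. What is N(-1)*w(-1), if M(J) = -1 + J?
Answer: 18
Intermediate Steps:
w(B) = -1 + B
N(-1)*w(-1) = -9*(-1 - 1) = -9*(-2) = 18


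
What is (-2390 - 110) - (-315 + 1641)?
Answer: -3826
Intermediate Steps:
(-2390 - 110) - (-315 + 1641) = -2500 - 1*1326 = -2500 - 1326 = -3826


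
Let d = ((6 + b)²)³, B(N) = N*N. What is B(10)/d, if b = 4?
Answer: 1/10000 ≈ 0.00010000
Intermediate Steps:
B(N) = N²
d = 1000000 (d = ((6 + 4)²)³ = (10²)³ = 100³ = 1000000)
B(10)/d = 10²/1000000 = 100*(1/1000000) = 1/10000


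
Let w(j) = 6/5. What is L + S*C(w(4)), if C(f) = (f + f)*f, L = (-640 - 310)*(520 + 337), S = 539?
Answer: -20314942/25 ≈ -8.1260e+5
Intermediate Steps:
L = -814150 (L = -950*857 = -814150)
w(j) = 6/5 (w(j) = 6*(⅕) = 6/5)
C(f) = 2*f² (C(f) = (2*f)*f = 2*f²)
L + S*C(w(4)) = -814150 + 539*(2*(6/5)²) = -814150 + 539*(2*(36/25)) = -814150 + 539*(72/25) = -814150 + 38808/25 = -20314942/25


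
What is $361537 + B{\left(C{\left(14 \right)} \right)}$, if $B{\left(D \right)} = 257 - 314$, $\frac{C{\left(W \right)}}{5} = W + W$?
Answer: $361480$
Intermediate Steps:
$C{\left(W \right)} = 10 W$ ($C{\left(W \right)} = 5 \left(W + W\right) = 5 \cdot 2 W = 10 W$)
$B{\left(D \right)} = -57$ ($B{\left(D \right)} = 257 - 314 = -57$)
$361537 + B{\left(C{\left(14 \right)} \right)} = 361537 - 57 = 361480$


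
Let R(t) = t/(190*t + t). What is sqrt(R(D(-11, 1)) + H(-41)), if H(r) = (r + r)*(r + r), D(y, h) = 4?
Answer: sqrt(245298435)/191 ≈ 82.000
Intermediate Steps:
R(t) = 1/191 (R(t) = t/((191*t)) = t*(1/(191*t)) = 1/191)
H(r) = 4*r**2 (H(r) = (2*r)*(2*r) = 4*r**2)
sqrt(R(D(-11, 1)) + H(-41)) = sqrt(1/191 + 4*(-41)**2) = sqrt(1/191 + 4*1681) = sqrt(1/191 + 6724) = sqrt(1284285/191) = sqrt(245298435)/191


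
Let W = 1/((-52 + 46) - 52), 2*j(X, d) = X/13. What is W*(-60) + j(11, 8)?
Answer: 1099/754 ≈ 1.4576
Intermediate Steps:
j(X, d) = X/26 (j(X, d) = (X/13)/2 = X/26)
W = -1/58 (W = 1/(-6 - 52) = 1/(-58) = -1/58 ≈ -0.017241)
W*(-60) + j(11, 8) = -1/58*(-60) + (1/26)*11 = 30/29 + 11/26 = 1099/754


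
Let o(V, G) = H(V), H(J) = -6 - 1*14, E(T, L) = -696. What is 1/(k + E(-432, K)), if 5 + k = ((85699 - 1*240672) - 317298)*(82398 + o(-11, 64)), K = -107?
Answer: -1/38904741139 ≈ -2.5704e-11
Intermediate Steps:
H(J) = -20 (H(J) = -6 - 14 = -20)
o(V, G) = -20
k = -38904740443 (k = -5 + ((85699 - 1*240672) - 317298)*(82398 - 20) = -5 + ((85699 - 240672) - 317298)*82378 = -5 + (-154973 - 317298)*82378 = -5 - 472271*82378 = -5 - 38904740438 = -38904740443)
1/(k + E(-432, K)) = 1/(-38904740443 - 696) = 1/(-38904741139) = -1/38904741139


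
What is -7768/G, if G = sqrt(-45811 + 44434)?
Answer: 7768*I*sqrt(17)/153 ≈ 209.34*I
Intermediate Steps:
G = 9*I*sqrt(17) (G = sqrt(-1377) = 9*I*sqrt(17) ≈ 37.108*I)
-7768/G = -7768*(-I*sqrt(17)/153) = -(-7768)*I*sqrt(17)/153 = 7768*I*sqrt(17)/153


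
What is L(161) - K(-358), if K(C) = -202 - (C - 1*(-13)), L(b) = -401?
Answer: -544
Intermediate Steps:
K(C) = -215 - C (K(C) = -202 - (C + 13) = -202 - (13 + C) = -202 + (-13 - C) = -215 - C)
L(161) - K(-358) = -401 - (-215 - 1*(-358)) = -401 - (-215 + 358) = -401 - 1*143 = -401 - 143 = -544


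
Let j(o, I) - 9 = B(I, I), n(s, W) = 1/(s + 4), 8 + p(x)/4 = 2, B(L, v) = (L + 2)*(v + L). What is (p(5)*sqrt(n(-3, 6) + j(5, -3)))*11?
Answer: -1056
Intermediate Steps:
B(L, v) = (2 + L)*(L + v)
p(x) = -24 (p(x) = -32 + 4*2 = -32 + 8 = -24)
n(s, W) = 1/(4 + s)
j(o, I) = 9 + 2*I**2 + 4*I (j(o, I) = 9 + (I**2 + 2*I + 2*I + I*I) = 9 + (I**2 + 2*I + 2*I + I**2) = 9 + (2*I**2 + 4*I) = 9 + 2*I**2 + 4*I)
(p(5)*sqrt(n(-3, 6) + j(5, -3)))*11 = -24*sqrt(1/(4 - 3) + (9 + 2*(-3)**2 + 4*(-3)))*11 = -24*sqrt(1/1 + (9 + 2*9 - 12))*11 = -24*sqrt(1 + (9 + 18 - 12))*11 = -24*sqrt(1 + 15)*11 = -24*sqrt(16)*11 = -24*4*11 = -96*11 = -1056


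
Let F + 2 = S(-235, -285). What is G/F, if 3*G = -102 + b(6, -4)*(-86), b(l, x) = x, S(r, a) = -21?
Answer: -242/69 ≈ -3.5072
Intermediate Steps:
F = -23 (F = -2 - 21 = -23)
G = 242/3 (G = (-102 - 4*(-86))/3 = (-102 + 344)/3 = (⅓)*242 = 242/3 ≈ 80.667)
G/F = (242/3)/(-23) = (242/3)*(-1/23) = -242/69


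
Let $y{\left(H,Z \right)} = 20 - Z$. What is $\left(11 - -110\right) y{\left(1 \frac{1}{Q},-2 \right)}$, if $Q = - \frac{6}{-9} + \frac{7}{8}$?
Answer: $2662$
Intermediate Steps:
$Q = \frac{37}{24}$ ($Q = \left(-6\right) \left(- \frac{1}{9}\right) + 7 \cdot \frac{1}{8} = \frac{2}{3} + \frac{7}{8} = \frac{37}{24} \approx 1.5417$)
$\left(11 - -110\right) y{\left(1 \frac{1}{Q},-2 \right)} = \left(11 - -110\right) \left(20 - -2\right) = \left(11 + 110\right) \left(20 + 2\right) = 121 \cdot 22 = 2662$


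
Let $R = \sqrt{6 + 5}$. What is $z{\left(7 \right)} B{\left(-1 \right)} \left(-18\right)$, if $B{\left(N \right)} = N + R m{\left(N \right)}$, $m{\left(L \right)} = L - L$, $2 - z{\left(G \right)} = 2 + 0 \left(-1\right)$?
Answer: $0$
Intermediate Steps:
$z{\left(G \right)} = 0$ ($z{\left(G \right)} = 2 - \left(2 + 0 \left(-1\right)\right) = 2 - \left(2 + 0\right) = 2 - 2 = 0$)
$R = \sqrt{11} \approx 3.3166$
$m{\left(L \right)} = 0$
$B{\left(N \right)} = N$ ($B{\left(N \right)} = N + \sqrt{11} \cdot 0 = N + 0 = N$)
$z{\left(7 \right)} B{\left(-1 \right)} \left(-18\right) = 0 \left(-1\right) \left(-18\right) = 0 \left(-18\right) = 0$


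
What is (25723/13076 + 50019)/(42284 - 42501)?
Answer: -654074167/2837492 ≈ -230.51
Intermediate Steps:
(25723/13076 + 50019)/(42284 - 42501) = (25723*(1/13076) + 50019)/(-217) = (25723/13076 + 50019)*(-1/217) = (654074167/13076)*(-1/217) = -654074167/2837492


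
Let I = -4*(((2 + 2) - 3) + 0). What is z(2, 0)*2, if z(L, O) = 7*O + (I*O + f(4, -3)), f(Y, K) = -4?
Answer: -8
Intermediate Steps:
I = -4 (I = -4*((4 - 3) + 0) = -4*(1 + 0) = -4*1 = -4)
z(L, O) = -4 + 3*O (z(L, O) = 7*O + (-4*O - 4) = 7*O + (-4 - 4*O) = -4 + 3*O)
z(2, 0)*2 = (-4 + 3*0)*2 = (-4 + 0)*2 = -4*2 = -8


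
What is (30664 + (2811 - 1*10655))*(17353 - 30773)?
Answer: -306244400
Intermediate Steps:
(30664 + (2811 - 1*10655))*(17353 - 30773) = (30664 + (2811 - 10655))*(-13420) = (30664 - 7844)*(-13420) = 22820*(-13420) = -306244400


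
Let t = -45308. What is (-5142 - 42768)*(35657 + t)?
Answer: 462379410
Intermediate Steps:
(-5142 - 42768)*(35657 + t) = (-5142 - 42768)*(35657 - 45308) = -47910*(-9651) = 462379410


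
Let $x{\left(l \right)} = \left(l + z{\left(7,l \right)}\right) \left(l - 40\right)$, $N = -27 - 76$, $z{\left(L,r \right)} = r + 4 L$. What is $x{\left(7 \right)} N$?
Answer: $142758$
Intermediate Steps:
$N = -103$ ($N = -27 - 76 = -103$)
$x{\left(l \right)} = \left(-40 + l\right) \left(28 + 2 l\right)$ ($x{\left(l \right)} = \left(l + \left(l + 4 \cdot 7\right)\right) \left(l - 40\right) = \left(l + \left(l + 28\right)\right) \left(-40 + l\right) = \left(l + \left(28 + l\right)\right) \left(-40 + l\right) = \left(28 + 2 l\right) \left(-40 + l\right) = \left(-40 + l\right) \left(28 + 2 l\right)$)
$x{\left(7 \right)} N = \left(-1120 - 364 + 2 \cdot 7^{2}\right) \left(-103\right) = \left(-1120 - 364 + 2 \cdot 49\right) \left(-103\right) = \left(-1120 - 364 + 98\right) \left(-103\right) = \left(-1386\right) \left(-103\right) = 142758$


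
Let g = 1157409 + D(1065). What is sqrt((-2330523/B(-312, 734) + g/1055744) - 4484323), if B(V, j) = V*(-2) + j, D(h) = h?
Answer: I*sqrt(2251229589157828778842)/22401568 ≈ 2118.0*I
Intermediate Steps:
B(V, j) = j - 2*V (B(V, j) = -2*V + j = j - 2*V)
g = 1158474 (g = 1157409 + 1065 = 1158474)
sqrt((-2330523/B(-312, 734) + g/1055744) - 4484323) = sqrt((-2330523/(734 - 2*(-312)) + 1158474/1055744) - 4484323) = sqrt((-2330523/(734 + 624) + 1158474*(1/1055744)) - 4484323) = sqrt((-2330523/1358 + 579237/527872) - 4484323) = sqrt(-614715616605/358425088 - 4484323) = sqrt(-1607908581512029/358425088) = I*sqrt(2251229589157828778842)/22401568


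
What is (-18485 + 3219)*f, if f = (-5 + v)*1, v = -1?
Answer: 91596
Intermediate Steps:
f = -6 (f = (-5 - 1)*1 = -6*1 = -6)
(-18485 + 3219)*f = (-18485 + 3219)*(-6) = -15266*(-6) = 91596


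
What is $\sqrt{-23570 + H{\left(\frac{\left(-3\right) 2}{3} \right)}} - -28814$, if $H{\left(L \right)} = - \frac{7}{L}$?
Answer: $28814 + \frac{3 i \sqrt{10474}}{2} \approx 28814.0 + 153.51 i$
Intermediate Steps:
$\sqrt{-23570 + H{\left(\frac{\left(-3\right) 2}{3} \right)}} - -28814 = \sqrt{-23570 - \frac{7}{\left(-3\right) 2 \cdot \frac{1}{3}}} - -28814 = \sqrt{-23570 - \frac{7}{\left(-6\right) \frac{1}{3}}} + 28814 = \sqrt{-23570 - \frac{7}{-2}} + 28814 = \sqrt{-23570 - - \frac{7}{2}} + 28814 = \sqrt{-23570 + \frac{7}{2}} + 28814 = \sqrt{- \frac{47133}{2}} + 28814 = \frac{3 i \sqrt{10474}}{2} + 28814 = 28814 + \frac{3 i \sqrt{10474}}{2}$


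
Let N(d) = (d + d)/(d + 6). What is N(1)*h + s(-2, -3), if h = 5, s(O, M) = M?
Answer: -11/7 ≈ -1.5714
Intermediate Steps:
N(d) = 2*d/(6 + d) (N(d) = (2*d)/(6 + d) = 2*d/(6 + d))
N(1)*h + s(-2, -3) = (2*1/(6 + 1))*5 - 3 = (2*1/7)*5 - 3 = (2*1*(⅐))*5 - 3 = (2/7)*5 - 3 = 10/7 - 3 = -11/7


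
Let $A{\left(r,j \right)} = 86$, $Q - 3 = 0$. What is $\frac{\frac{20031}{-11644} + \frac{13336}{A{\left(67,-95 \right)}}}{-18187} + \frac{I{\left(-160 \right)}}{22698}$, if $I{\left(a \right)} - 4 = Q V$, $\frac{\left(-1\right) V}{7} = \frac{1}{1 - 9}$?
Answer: $- \frac{258837557197}{31798450230768} \approx -0.0081399$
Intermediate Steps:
$Q = 3$ ($Q = 3 + 0 = 3$)
$V = \frac{7}{8}$ ($V = - \frac{7}{1 - 9} = - \frac{7}{-8} = \left(-7\right) \left(- \frac{1}{8}\right) = \frac{7}{8} \approx 0.875$)
$I{\left(a \right)} = \frac{53}{8}$ ($I{\left(a \right)} = 4 + 3 \cdot \frac{7}{8} = 4 + \frac{21}{8} = \frac{53}{8}$)
$\frac{\frac{20031}{-11644} + \frac{13336}{A{\left(67,-95 \right)}}}{-18187} + \frac{I{\left(-160 \right)}}{22698} = \frac{\frac{20031}{-11644} + \frac{13336}{86}}{-18187} + \frac{53}{8 \cdot 22698} = \left(20031 \left(- \frac{1}{11644}\right) + 13336 \cdot \frac{1}{86}\right) \left(- \frac{1}{18187}\right) + \frac{53}{8} \cdot \frac{1}{22698} = \left(- \frac{20031}{11644} + \frac{6668}{43}\right) \left(- \frac{1}{18187}\right) + \frac{53}{181584} = \frac{76780859}{500692} \left(- \frac{1}{18187}\right) + \frac{53}{181584} = - \frac{76780859}{9106085404} + \frac{53}{181584} = - \frac{258837557197}{31798450230768}$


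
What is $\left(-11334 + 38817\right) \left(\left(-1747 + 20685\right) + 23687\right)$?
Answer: $1171462875$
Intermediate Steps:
$\left(-11334 + 38817\right) \left(\left(-1747 + 20685\right) + 23687\right) = 27483 \left(18938 + 23687\right) = 27483 \cdot 42625 = 1171462875$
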